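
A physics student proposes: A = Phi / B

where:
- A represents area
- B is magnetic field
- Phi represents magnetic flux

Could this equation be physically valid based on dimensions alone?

Yes

A (area) has dimensions [L^2].
B (magnetic field) has dimensions [I^-1 M T^-2].
Phi (magnetic flux) has dimensions [I^-1 L^2 M T^-2].

Left side: [L^2]
Right side: [L^2]

Both sides have the same dimensions, so the equation is dimensionally consistent.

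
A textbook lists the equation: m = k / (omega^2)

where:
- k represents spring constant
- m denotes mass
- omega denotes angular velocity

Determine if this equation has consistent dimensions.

Yes

k (spring constant) has dimensions [M T^-2].
m (mass) has dimensions [M].
omega (angular velocity) has dimensions [T^-1].

Left side: [M]
Right side: [M]

Both sides have the same dimensions, so the equation is dimensionally consistent.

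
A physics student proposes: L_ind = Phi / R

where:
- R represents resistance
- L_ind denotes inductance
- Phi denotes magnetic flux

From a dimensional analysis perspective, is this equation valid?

No

R (resistance) has dimensions [I^-2 L^2 M T^-3].
L_ind (inductance) has dimensions [I^-2 L^2 M T^-2].
Phi (magnetic flux) has dimensions [I^-1 L^2 M T^-2].

Left side: [I^-2 L^2 M T^-2]
Right side: [I T]

The two sides have different dimensions, so the equation is NOT dimensionally consistent.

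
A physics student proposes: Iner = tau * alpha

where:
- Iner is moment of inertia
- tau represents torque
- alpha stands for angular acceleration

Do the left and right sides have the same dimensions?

No

Iner (moment of inertia) has dimensions [L^2 M].
tau (torque) has dimensions [L^2 M T^-2].
alpha (angular acceleration) has dimensions [T^-2].

Left side: [L^2 M]
Right side: [L^2 M T^-4]

The two sides have different dimensions, so the equation is NOT dimensionally consistent.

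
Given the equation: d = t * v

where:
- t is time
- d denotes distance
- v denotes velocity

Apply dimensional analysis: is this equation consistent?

Yes

t (time) has dimensions [T].
d (distance) has dimensions [L].
v (velocity) has dimensions [L T^-1].

Left side: [L]
Right side: [L]

Both sides have the same dimensions, so the equation is dimensionally consistent.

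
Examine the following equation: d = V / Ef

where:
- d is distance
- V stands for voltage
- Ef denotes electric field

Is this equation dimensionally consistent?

Yes

d (distance) has dimensions [L].
V (voltage) has dimensions [I^-1 L^2 M T^-3].
Ef (electric field) has dimensions [I^-1 L M T^-3].

Left side: [L]
Right side: [L]

Both sides have the same dimensions, so the equation is dimensionally consistent.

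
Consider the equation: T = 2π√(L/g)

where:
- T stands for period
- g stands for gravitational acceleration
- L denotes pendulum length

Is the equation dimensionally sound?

Yes

T (period) has dimensions [T].
g (gravitational acceleration) has dimensions [L T^-2].
L (pendulum length) has dimensions [L].

Left side: [T]
Right side: [T]

Both sides have the same dimensions, so the equation is dimensionally consistent.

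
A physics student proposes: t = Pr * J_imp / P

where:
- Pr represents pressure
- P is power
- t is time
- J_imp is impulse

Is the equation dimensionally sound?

No

Pr (pressure) has dimensions [L^-1 M T^-2].
P (power) has dimensions [L^2 M T^-3].
t (time) has dimensions [T].
J_imp (impulse) has dimensions [L M T^-1].

Left side: [T]
Right side: [L^-2 M]

The two sides have different dimensions, so the equation is NOT dimensionally consistent.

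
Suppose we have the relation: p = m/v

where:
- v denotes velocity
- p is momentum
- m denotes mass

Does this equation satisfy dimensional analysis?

No

v (velocity) has dimensions [L T^-1].
p (momentum) has dimensions [L M T^-1].
m (mass) has dimensions [M].

Left side: [L M T^-1]
Right side: [L^-1 M T]

The two sides have different dimensions, so the equation is NOT dimensionally consistent.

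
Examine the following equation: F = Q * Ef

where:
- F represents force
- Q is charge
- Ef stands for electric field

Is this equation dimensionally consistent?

Yes

F (force) has dimensions [L M T^-2].
Q (charge) has dimensions [I T].
Ef (electric field) has dimensions [I^-1 L M T^-3].

Left side: [L M T^-2]
Right side: [L M T^-2]

Both sides have the same dimensions, so the equation is dimensionally consistent.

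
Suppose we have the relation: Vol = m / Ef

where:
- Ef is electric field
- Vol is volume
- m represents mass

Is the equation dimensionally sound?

No

Ef (electric field) has dimensions [I^-1 L M T^-3].
Vol (volume) has dimensions [L^3].
m (mass) has dimensions [M].

Left side: [L^3]
Right side: [I L^-1 T^3]

The two sides have different dimensions, so the equation is NOT dimensionally consistent.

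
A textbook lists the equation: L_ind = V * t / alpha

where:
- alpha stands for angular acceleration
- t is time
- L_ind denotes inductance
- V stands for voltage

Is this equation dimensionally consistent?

No

alpha (angular acceleration) has dimensions [T^-2].
t (time) has dimensions [T].
L_ind (inductance) has dimensions [I^-2 L^2 M T^-2].
V (voltage) has dimensions [I^-1 L^2 M T^-3].

Left side: [I^-2 L^2 M T^-2]
Right side: [I^-1 L^2 M]

The two sides have different dimensions, so the equation is NOT dimensionally consistent.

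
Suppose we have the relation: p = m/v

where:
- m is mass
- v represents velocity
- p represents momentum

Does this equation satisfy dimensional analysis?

No

m (mass) has dimensions [M].
v (velocity) has dimensions [L T^-1].
p (momentum) has dimensions [L M T^-1].

Left side: [L M T^-1]
Right side: [L^-1 M T]

The two sides have different dimensions, so the equation is NOT dimensionally consistent.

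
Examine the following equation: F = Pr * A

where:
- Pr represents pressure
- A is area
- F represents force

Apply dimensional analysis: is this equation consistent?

Yes

Pr (pressure) has dimensions [L^-1 M T^-2].
A (area) has dimensions [L^2].
F (force) has dimensions [L M T^-2].

Left side: [L M T^-2]
Right side: [L M T^-2]

Both sides have the same dimensions, so the equation is dimensionally consistent.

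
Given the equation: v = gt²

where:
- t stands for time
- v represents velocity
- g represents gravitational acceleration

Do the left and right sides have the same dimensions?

No

t (time) has dimensions [T].
v (velocity) has dimensions [L T^-1].
g (gravitational acceleration) has dimensions [L T^-2].

Left side: [L T^-1]
Right side: [L]

The two sides have different dimensions, so the equation is NOT dimensionally consistent.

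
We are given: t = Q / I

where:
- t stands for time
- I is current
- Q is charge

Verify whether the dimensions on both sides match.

Yes

t (time) has dimensions [T].
I (current) has dimensions [I].
Q (charge) has dimensions [I T].

Left side: [T]
Right side: [T]

Both sides have the same dimensions, so the equation is dimensionally consistent.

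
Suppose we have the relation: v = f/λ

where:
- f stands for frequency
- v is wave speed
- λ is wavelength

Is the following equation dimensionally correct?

No

f (frequency) has dimensions [T^-1].
v (wave speed) has dimensions [L T^-1].
λ (wavelength) has dimensions [L].

Left side: [L T^-1]
Right side: [L^-1 T^-1]

The two sides have different dimensions, so the equation is NOT dimensionally consistent.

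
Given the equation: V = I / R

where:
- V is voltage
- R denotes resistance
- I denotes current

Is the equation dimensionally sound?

No

V (voltage) has dimensions [I^-1 L^2 M T^-3].
R (resistance) has dimensions [I^-2 L^2 M T^-3].
I (current) has dimensions [I].

Left side: [I^-1 L^2 M T^-3]
Right side: [I^3 L^-2 M^-1 T^3]

The two sides have different dimensions, so the equation is NOT dimensionally consistent.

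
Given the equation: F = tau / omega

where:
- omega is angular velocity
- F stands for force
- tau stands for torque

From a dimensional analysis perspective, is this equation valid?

No

omega (angular velocity) has dimensions [T^-1].
F (force) has dimensions [L M T^-2].
tau (torque) has dimensions [L^2 M T^-2].

Left side: [L M T^-2]
Right side: [L^2 M T^-1]

The two sides have different dimensions, so the equation is NOT dimensionally consistent.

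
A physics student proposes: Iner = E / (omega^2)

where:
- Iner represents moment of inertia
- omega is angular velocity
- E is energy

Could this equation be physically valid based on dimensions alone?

Yes

Iner (moment of inertia) has dimensions [L^2 M].
omega (angular velocity) has dimensions [T^-1].
E (energy) has dimensions [L^2 M T^-2].

Left side: [L^2 M]
Right side: [L^2 M]

Both sides have the same dimensions, so the equation is dimensionally consistent.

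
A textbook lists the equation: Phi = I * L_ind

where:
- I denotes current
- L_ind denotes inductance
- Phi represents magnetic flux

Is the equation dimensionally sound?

Yes

I (current) has dimensions [I].
L_ind (inductance) has dimensions [I^-2 L^2 M T^-2].
Phi (magnetic flux) has dimensions [I^-1 L^2 M T^-2].

Left side: [I^-1 L^2 M T^-2]
Right side: [I^-1 L^2 M T^-2]

Both sides have the same dimensions, so the equation is dimensionally consistent.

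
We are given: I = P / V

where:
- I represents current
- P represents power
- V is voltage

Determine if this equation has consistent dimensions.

Yes

I (current) has dimensions [I].
P (power) has dimensions [L^2 M T^-3].
V (voltage) has dimensions [I^-1 L^2 M T^-3].

Left side: [I]
Right side: [I]

Both sides have the same dimensions, so the equation is dimensionally consistent.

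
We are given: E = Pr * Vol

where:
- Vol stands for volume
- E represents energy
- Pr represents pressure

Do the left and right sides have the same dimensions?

Yes

Vol (volume) has dimensions [L^3].
E (energy) has dimensions [L^2 M T^-2].
Pr (pressure) has dimensions [L^-1 M T^-2].

Left side: [L^2 M T^-2]
Right side: [L^2 M T^-2]

Both sides have the same dimensions, so the equation is dimensionally consistent.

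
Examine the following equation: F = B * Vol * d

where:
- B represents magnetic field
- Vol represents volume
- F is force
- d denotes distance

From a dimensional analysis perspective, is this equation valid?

No

B (magnetic field) has dimensions [I^-1 M T^-2].
Vol (volume) has dimensions [L^3].
F (force) has dimensions [L M T^-2].
d (distance) has dimensions [L].

Left side: [L M T^-2]
Right side: [I^-1 L^4 M T^-2]

The two sides have different dimensions, so the equation is NOT dimensionally consistent.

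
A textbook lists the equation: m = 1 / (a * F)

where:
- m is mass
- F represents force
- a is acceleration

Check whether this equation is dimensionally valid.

No

m (mass) has dimensions [M].
F (force) has dimensions [L M T^-2].
a (acceleration) has dimensions [L T^-2].

Left side: [M]
Right side: [L^-2 M^-1 T^4]

The two sides have different dimensions, so the equation is NOT dimensionally consistent.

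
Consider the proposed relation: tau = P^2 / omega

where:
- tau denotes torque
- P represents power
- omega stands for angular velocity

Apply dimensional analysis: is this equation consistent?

No

tau (torque) has dimensions [L^2 M T^-2].
P (power) has dimensions [L^2 M T^-3].
omega (angular velocity) has dimensions [T^-1].

Left side: [L^2 M T^-2]
Right side: [L^4 M^2 T^-5]

The two sides have different dimensions, so the equation is NOT dimensionally consistent.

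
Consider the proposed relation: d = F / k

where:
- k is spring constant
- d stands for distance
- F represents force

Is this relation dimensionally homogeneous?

Yes

k (spring constant) has dimensions [M T^-2].
d (distance) has dimensions [L].
F (force) has dimensions [L M T^-2].

Left side: [L]
Right side: [L]

Both sides have the same dimensions, so the equation is dimensionally consistent.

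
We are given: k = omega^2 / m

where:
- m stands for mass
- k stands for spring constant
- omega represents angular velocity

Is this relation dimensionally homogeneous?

No

m (mass) has dimensions [M].
k (spring constant) has dimensions [M T^-2].
omega (angular velocity) has dimensions [T^-1].

Left side: [M T^-2]
Right side: [M^-1 T^-2]

The two sides have different dimensions, so the equation is NOT dimensionally consistent.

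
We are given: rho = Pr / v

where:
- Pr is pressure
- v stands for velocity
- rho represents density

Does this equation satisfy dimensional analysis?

No

Pr (pressure) has dimensions [L^-1 M T^-2].
v (velocity) has dimensions [L T^-1].
rho (density) has dimensions [L^-3 M].

Left side: [L^-3 M]
Right side: [L^-2 M T^-1]

The two sides have different dimensions, so the equation is NOT dimensionally consistent.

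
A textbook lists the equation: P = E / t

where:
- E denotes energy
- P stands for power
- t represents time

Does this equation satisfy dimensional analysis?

Yes

E (energy) has dimensions [L^2 M T^-2].
P (power) has dimensions [L^2 M T^-3].
t (time) has dimensions [T].

Left side: [L^2 M T^-3]
Right side: [L^2 M T^-3]

Both sides have the same dimensions, so the equation is dimensionally consistent.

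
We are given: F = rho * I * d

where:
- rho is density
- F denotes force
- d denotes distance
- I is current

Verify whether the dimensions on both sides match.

No

rho (density) has dimensions [L^-3 M].
F (force) has dimensions [L M T^-2].
d (distance) has dimensions [L].
I (current) has dimensions [I].

Left side: [L M T^-2]
Right side: [I L^-2 M]

The two sides have different dimensions, so the equation is NOT dimensionally consistent.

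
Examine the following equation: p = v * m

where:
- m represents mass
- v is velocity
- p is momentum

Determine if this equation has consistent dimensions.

Yes

m (mass) has dimensions [M].
v (velocity) has dimensions [L T^-1].
p (momentum) has dimensions [L M T^-1].

Left side: [L M T^-1]
Right side: [L M T^-1]

Both sides have the same dimensions, so the equation is dimensionally consistent.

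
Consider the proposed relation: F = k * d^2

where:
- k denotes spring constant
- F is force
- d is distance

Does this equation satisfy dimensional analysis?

No

k (spring constant) has dimensions [M T^-2].
F (force) has dimensions [L M T^-2].
d (distance) has dimensions [L].

Left side: [L M T^-2]
Right side: [L^2 M T^-2]

The two sides have different dimensions, so the equation is NOT dimensionally consistent.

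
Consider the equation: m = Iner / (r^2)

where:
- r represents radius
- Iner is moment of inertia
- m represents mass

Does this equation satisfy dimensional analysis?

Yes

r (radius) has dimensions [L].
Iner (moment of inertia) has dimensions [L^2 M].
m (mass) has dimensions [M].

Left side: [M]
Right side: [M]

Both sides have the same dimensions, so the equation is dimensionally consistent.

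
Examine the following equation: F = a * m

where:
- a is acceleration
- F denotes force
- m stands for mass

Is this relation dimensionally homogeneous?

Yes

a (acceleration) has dimensions [L T^-2].
F (force) has dimensions [L M T^-2].
m (mass) has dimensions [M].

Left side: [L M T^-2]
Right side: [L M T^-2]

Both sides have the same dimensions, so the equation is dimensionally consistent.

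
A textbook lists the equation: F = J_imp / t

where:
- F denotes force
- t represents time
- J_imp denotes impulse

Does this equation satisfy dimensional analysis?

Yes

F (force) has dimensions [L M T^-2].
t (time) has dimensions [T].
J_imp (impulse) has dimensions [L M T^-1].

Left side: [L M T^-2]
Right side: [L M T^-2]

Both sides have the same dimensions, so the equation is dimensionally consistent.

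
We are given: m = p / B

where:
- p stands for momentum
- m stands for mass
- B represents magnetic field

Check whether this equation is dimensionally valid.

No

p (momentum) has dimensions [L M T^-1].
m (mass) has dimensions [M].
B (magnetic field) has dimensions [I^-1 M T^-2].

Left side: [M]
Right side: [I L T]

The two sides have different dimensions, so the equation is NOT dimensionally consistent.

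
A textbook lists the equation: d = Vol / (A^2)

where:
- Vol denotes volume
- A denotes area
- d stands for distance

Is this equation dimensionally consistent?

No

Vol (volume) has dimensions [L^3].
A (area) has dimensions [L^2].
d (distance) has dimensions [L].

Left side: [L]
Right side: [L^-1]

The two sides have different dimensions, so the equation is NOT dimensionally consistent.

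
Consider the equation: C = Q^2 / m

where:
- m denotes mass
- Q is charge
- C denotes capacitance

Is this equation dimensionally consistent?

No

m (mass) has dimensions [M].
Q (charge) has dimensions [I T].
C (capacitance) has dimensions [I^2 L^-2 M^-1 T^4].

Left side: [I^2 L^-2 M^-1 T^4]
Right side: [I^2 M^-1 T^2]

The two sides have different dimensions, so the equation is NOT dimensionally consistent.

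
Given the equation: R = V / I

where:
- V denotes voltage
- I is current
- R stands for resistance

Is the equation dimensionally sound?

Yes

V (voltage) has dimensions [I^-1 L^2 M T^-3].
I (current) has dimensions [I].
R (resistance) has dimensions [I^-2 L^2 M T^-3].

Left side: [I^-2 L^2 M T^-3]
Right side: [I^-2 L^2 M T^-3]

Both sides have the same dimensions, so the equation is dimensionally consistent.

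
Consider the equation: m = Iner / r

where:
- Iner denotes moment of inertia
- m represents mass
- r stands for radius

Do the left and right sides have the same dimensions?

No

Iner (moment of inertia) has dimensions [L^2 M].
m (mass) has dimensions [M].
r (radius) has dimensions [L].

Left side: [M]
Right side: [L M]

The two sides have different dimensions, so the equation is NOT dimensionally consistent.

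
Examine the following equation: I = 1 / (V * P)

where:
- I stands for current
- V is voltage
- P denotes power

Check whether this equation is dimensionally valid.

No

I (current) has dimensions [I].
V (voltage) has dimensions [I^-1 L^2 M T^-3].
P (power) has dimensions [L^2 M T^-3].

Left side: [I]
Right side: [I L^-4 M^-2 T^6]

The two sides have different dimensions, so the equation is NOT dimensionally consistent.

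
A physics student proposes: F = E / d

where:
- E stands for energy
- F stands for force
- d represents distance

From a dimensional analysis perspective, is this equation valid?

Yes

E (energy) has dimensions [L^2 M T^-2].
F (force) has dimensions [L M T^-2].
d (distance) has dimensions [L].

Left side: [L M T^-2]
Right side: [L M T^-2]

Both sides have the same dimensions, so the equation is dimensionally consistent.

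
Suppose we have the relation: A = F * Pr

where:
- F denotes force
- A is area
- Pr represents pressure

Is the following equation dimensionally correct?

No

F (force) has dimensions [L M T^-2].
A (area) has dimensions [L^2].
Pr (pressure) has dimensions [L^-1 M T^-2].

Left side: [L^2]
Right side: [M^2 T^-4]

The two sides have different dimensions, so the equation is NOT dimensionally consistent.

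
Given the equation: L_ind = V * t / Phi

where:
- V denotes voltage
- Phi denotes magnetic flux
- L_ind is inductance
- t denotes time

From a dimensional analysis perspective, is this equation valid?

No

V (voltage) has dimensions [I^-1 L^2 M T^-3].
Phi (magnetic flux) has dimensions [I^-1 L^2 M T^-2].
L_ind (inductance) has dimensions [I^-2 L^2 M T^-2].
t (time) has dimensions [T].

Left side: [I^-2 L^2 M T^-2]
Right side: [dimensionless]

The two sides have different dimensions, so the equation is NOT dimensionally consistent.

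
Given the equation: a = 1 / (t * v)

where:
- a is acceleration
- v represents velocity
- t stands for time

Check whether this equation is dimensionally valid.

No

a (acceleration) has dimensions [L T^-2].
v (velocity) has dimensions [L T^-1].
t (time) has dimensions [T].

Left side: [L T^-2]
Right side: [L^-1]

The two sides have different dimensions, so the equation is NOT dimensionally consistent.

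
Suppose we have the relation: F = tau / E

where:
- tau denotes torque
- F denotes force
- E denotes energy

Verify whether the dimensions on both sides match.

No

tau (torque) has dimensions [L^2 M T^-2].
F (force) has dimensions [L M T^-2].
E (energy) has dimensions [L^2 M T^-2].

Left side: [L M T^-2]
Right side: [dimensionless]

The two sides have different dimensions, so the equation is NOT dimensionally consistent.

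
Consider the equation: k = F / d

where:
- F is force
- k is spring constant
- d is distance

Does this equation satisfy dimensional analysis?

Yes

F (force) has dimensions [L M T^-2].
k (spring constant) has dimensions [M T^-2].
d (distance) has dimensions [L].

Left side: [M T^-2]
Right side: [M T^-2]

Both sides have the same dimensions, so the equation is dimensionally consistent.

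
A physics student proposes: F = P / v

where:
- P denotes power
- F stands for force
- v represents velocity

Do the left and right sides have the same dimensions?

Yes

P (power) has dimensions [L^2 M T^-3].
F (force) has dimensions [L M T^-2].
v (velocity) has dimensions [L T^-1].

Left side: [L M T^-2]
Right side: [L M T^-2]

Both sides have the same dimensions, so the equation is dimensionally consistent.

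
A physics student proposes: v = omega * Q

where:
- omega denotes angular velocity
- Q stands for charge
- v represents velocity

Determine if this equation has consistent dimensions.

No

omega (angular velocity) has dimensions [T^-1].
Q (charge) has dimensions [I T].
v (velocity) has dimensions [L T^-1].

Left side: [L T^-1]
Right side: [I]

The two sides have different dimensions, so the equation is NOT dimensionally consistent.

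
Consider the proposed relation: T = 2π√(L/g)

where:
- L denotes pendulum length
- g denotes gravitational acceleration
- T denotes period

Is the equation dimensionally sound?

Yes

L (pendulum length) has dimensions [L].
g (gravitational acceleration) has dimensions [L T^-2].
T (period) has dimensions [T].

Left side: [T]
Right side: [T]

Both sides have the same dimensions, so the equation is dimensionally consistent.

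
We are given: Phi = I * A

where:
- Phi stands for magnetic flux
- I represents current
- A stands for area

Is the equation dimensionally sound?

No

Phi (magnetic flux) has dimensions [I^-1 L^2 M T^-2].
I (current) has dimensions [I].
A (area) has dimensions [L^2].

Left side: [I^-1 L^2 M T^-2]
Right side: [I L^2]

The two sides have different dimensions, so the equation is NOT dimensionally consistent.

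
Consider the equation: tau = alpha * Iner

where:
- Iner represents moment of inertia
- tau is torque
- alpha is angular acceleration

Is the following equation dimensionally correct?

Yes

Iner (moment of inertia) has dimensions [L^2 M].
tau (torque) has dimensions [L^2 M T^-2].
alpha (angular acceleration) has dimensions [T^-2].

Left side: [L^2 M T^-2]
Right side: [L^2 M T^-2]

Both sides have the same dimensions, so the equation is dimensionally consistent.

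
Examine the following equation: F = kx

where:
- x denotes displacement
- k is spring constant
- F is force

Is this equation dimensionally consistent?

Yes

x (displacement) has dimensions [L].
k (spring constant) has dimensions [M T^-2].
F (force) has dimensions [L M T^-2].

Left side: [L M T^-2]
Right side: [L M T^-2]

Both sides have the same dimensions, so the equation is dimensionally consistent.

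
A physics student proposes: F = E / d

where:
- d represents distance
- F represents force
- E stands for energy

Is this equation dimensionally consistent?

Yes

d (distance) has dimensions [L].
F (force) has dimensions [L M T^-2].
E (energy) has dimensions [L^2 M T^-2].

Left side: [L M T^-2]
Right side: [L M T^-2]

Both sides have the same dimensions, so the equation is dimensionally consistent.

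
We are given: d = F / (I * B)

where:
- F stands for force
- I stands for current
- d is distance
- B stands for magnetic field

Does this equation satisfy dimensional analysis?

Yes

F (force) has dimensions [L M T^-2].
I (current) has dimensions [I].
d (distance) has dimensions [L].
B (magnetic field) has dimensions [I^-1 M T^-2].

Left side: [L]
Right side: [L]

Both sides have the same dimensions, so the equation is dimensionally consistent.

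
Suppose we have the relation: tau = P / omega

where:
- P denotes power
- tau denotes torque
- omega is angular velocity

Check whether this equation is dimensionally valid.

Yes

P (power) has dimensions [L^2 M T^-3].
tau (torque) has dimensions [L^2 M T^-2].
omega (angular velocity) has dimensions [T^-1].

Left side: [L^2 M T^-2]
Right side: [L^2 M T^-2]

Both sides have the same dimensions, so the equation is dimensionally consistent.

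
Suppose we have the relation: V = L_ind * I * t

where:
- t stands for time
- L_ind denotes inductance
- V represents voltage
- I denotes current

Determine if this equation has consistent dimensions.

No

t (time) has dimensions [T].
L_ind (inductance) has dimensions [I^-2 L^2 M T^-2].
V (voltage) has dimensions [I^-1 L^2 M T^-3].
I (current) has dimensions [I].

Left side: [I^-1 L^2 M T^-3]
Right side: [I^-1 L^2 M T^-1]

The two sides have different dimensions, so the equation is NOT dimensionally consistent.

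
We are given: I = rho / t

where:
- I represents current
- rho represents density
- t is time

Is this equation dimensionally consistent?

No

I (current) has dimensions [I].
rho (density) has dimensions [L^-3 M].
t (time) has dimensions [T].

Left side: [I]
Right side: [L^-3 M T^-1]

The two sides have different dimensions, so the equation is NOT dimensionally consistent.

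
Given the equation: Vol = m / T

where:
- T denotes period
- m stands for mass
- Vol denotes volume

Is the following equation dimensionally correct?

No

T (period) has dimensions [T].
m (mass) has dimensions [M].
Vol (volume) has dimensions [L^3].

Left side: [L^3]
Right side: [M T^-1]

The two sides have different dimensions, so the equation is NOT dimensionally consistent.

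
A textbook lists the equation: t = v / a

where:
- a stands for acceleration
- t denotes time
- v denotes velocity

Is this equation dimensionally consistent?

Yes

a (acceleration) has dimensions [L T^-2].
t (time) has dimensions [T].
v (velocity) has dimensions [L T^-1].

Left side: [T]
Right side: [T]

Both sides have the same dimensions, so the equation is dimensionally consistent.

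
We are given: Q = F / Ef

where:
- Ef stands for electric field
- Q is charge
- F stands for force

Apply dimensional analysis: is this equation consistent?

Yes

Ef (electric field) has dimensions [I^-1 L M T^-3].
Q (charge) has dimensions [I T].
F (force) has dimensions [L M T^-2].

Left side: [I T]
Right side: [I T]

Both sides have the same dimensions, so the equation is dimensionally consistent.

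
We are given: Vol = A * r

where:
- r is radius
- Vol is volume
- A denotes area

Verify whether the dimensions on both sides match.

Yes

r (radius) has dimensions [L].
Vol (volume) has dimensions [L^3].
A (area) has dimensions [L^2].

Left side: [L^3]
Right side: [L^3]

Both sides have the same dimensions, so the equation is dimensionally consistent.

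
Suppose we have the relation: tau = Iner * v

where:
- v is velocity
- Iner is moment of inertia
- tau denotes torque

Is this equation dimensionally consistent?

No

v (velocity) has dimensions [L T^-1].
Iner (moment of inertia) has dimensions [L^2 M].
tau (torque) has dimensions [L^2 M T^-2].

Left side: [L^2 M T^-2]
Right side: [L^3 M T^-1]

The two sides have different dimensions, so the equation is NOT dimensionally consistent.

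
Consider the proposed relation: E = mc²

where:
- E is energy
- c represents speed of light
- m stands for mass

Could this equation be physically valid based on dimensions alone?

Yes

E (energy) has dimensions [L^2 M T^-2].
c (speed of light) has dimensions [L T^-1].
m (mass) has dimensions [M].

Left side: [L^2 M T^-2]
Right side: [L^2 M T^-2]

Both sides have the same dimensions, so the equation is dimensionally consistent.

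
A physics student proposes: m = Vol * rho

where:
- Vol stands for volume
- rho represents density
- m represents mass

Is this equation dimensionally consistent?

Yes

Vol (volume) has dimensions [L^3].
rho (density) has dimensions [L^-3 M].
m (mass) has dimensions [M].

Left side: [M]
Right side: [M]

Both sides have the same dimensions, so the equation is dimensionally consistent.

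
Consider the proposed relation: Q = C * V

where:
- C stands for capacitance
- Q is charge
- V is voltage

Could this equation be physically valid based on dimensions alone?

Yes

C (capacitance) has dimensions [I^2 L^-2 M^-1 T^4].
Q (charge) has dimensions [I T].
V (voltage) has dimensions [I^-1 L^2 M T^-3].

Left side: [I T]
Right side: [I T]

Both sides have the same dimensions, so the equation is dimensionally consistent.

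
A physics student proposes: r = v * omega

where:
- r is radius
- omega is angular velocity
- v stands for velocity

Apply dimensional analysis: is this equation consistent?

No

r (radius) has dimensions [L].
omega (angular velocity) has dimensions [T^-1].
v (velocity) has dimensions [L T^-1].

Left side: [L]
Right side: [L T^-2]

The two sides have different dimensions, so the equation is NOT dimensionally consistent.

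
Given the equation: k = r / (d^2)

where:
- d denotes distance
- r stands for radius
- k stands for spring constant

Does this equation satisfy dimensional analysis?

No

d (distance) has dimensions [L].
r (radius) has dimensions [L].
k (spring constant) has dimensions [M T^-2].

Left side: [M T^-2]
Right side: [L^-1]

The two sides have different dimensions, so the equation is NOT dimensionally consistent.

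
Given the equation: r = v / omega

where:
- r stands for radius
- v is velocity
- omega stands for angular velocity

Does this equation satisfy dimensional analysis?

Yes

r (radius) has dimensions [L].
v (velocity) has dimensions [L T^-1].
omega (angular velocity) has dimensions [T^-1].

Left side: [L]
Right side: [L]

Both sides have the same dimensions, so the equation is dimensionally consistent.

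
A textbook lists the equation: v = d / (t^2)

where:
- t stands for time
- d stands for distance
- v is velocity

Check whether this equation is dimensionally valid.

No

t (time) has dimensions [T].
d (distance) has dimensions [L].
v (velocity) has dimensions [L T^-1].

Left side: [L T^-1]
Right side: [L T^-2]

The two sides have different dimensions, so the equation is NOT dimensionally consistent.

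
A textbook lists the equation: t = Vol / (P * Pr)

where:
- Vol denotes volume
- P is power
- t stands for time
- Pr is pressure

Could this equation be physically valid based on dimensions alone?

No

Vol (volume) has dimensions [L^3].
P (power) has dimensions [L^2 M T^-3].
t (time) has dimensions [T].
Pr (pressure) has dimensions [L^-1 M T^-2].

Left side: [T]
Right side: [L^2 M^-2 T^5]

The two sides have different dimensions, so the equation is NOT dimensionally consistent.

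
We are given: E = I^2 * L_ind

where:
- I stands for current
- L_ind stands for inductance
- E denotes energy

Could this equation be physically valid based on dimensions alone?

Yes

I (current) has dimensions [I].
L_ind (inductance) has dimensions [I^-2 L^2 M T^-2].
E (energy) has dimensions [L^2 M T^-2].

Left side: [L^2 M T^-2]
Right side: [L^2 M T^-2]

Both sides have the same dimensions, so the equation is dimensionally consistent.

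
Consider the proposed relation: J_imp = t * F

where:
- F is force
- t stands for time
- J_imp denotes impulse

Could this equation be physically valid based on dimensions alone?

Yes

F (force) has dimensions [L M T^-2].
t (time) has dimensions [T].
J_imp (impulse) has dimensions [L M T^-1].

Left side: [L M T^-1]
Right side: [L M T^-1]

Both sides have the same dimensions, so the equation is dimensionally consistent.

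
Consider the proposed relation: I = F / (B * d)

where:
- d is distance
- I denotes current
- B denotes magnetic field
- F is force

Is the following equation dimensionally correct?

Yes

d (distance) has dimensions [L].
I (current) has dimensions [I].
B (magnetic field) has dimensions [I^-1 M T^-2].
F (force) has dimensions [L M T^-2].

Left side: [I]
Right side: [I]

Both sides have the same dimensions, so the equation is dimensionally consistent.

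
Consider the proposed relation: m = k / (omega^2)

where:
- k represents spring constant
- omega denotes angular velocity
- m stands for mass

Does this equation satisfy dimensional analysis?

Yes

k (spring constant) has dimensions [M T^-2].
omega (angular velocity) has dimensions [T^-1].
m (mass) has dimensions [M].

Left side: [M]
Right side: [M]

Both sides have the same dimensions, so the equation is dimensionally consistent.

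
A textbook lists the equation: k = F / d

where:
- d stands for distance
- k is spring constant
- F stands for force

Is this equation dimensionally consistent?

Yes

d (distance) has dimensions [L].
k (spring constant) has dimensions [M T^-2].
F (force) has dimensions [L M T^-2].

Left side: [M T^-2]
Right side: [M T^-2]

Both sides have the same dimensions, so the equation is dimensionally consistent.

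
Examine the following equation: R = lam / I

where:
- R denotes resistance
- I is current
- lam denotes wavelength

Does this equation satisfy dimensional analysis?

No

R (resistance) has dimensions [I^-2 L^2 M T^-3].
I (current) has dimensions [I].
lam (wavelength) has dimensions [L].

Left side: [I^-2 L^2 M T^-3]
Right side: [I^-1 L]

The two sides have different dimensions, so the equation is NOT dimensionally consistent.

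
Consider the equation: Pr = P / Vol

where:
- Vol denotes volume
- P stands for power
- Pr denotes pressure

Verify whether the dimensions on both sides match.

No

Vol (volume) has dimensions [L^3].
P (power) has dimensions [L^2 M T^-3].
Pr (pressure) has dimensions [L^-1 M T^-2].

Left side: [L^-1 M T^-2]
Right side: [L^-1 M T^-3]

The two sides have different dimensions, so the equation is NOT dimensionally consistent.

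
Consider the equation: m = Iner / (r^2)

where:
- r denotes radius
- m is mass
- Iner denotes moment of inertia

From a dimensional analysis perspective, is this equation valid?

Yes

r (radius) has dimensions [L].
m (mass) has dimensions [M].
Iner (moment of inertia) has dimensions [L^2 M].

Left side: [M]
Right side: [M]

Both sides have the same dimensions, so the equation is dimensionally consistent.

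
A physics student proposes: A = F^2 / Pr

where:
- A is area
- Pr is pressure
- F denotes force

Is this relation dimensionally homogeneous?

No

A (area) has dimensions [L^2].
Pr (pressure) has dimensions [L^-1 M T^-2].
F (force) has dimensions [L M T^-2].

Left side: [L^2]
Right side: [L^3 M T^-2]

The two sides have different dimensions, so the equation is NOT dimensionally consistent.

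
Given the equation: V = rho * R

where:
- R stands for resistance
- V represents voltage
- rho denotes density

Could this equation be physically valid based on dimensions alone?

No

R (resistance) has dimensions [I^-2 L^2 M T^-3].
V (voltage) has dimensions [I^-1 L^2 M T^-3].
rho (density) has dimensions [L^-3 M].

Left side: [I^-1 L^2 M T^-3]
Right side: [I^-2 L^-1 M^2 T^-3]

The two sides have different dimensions, so the equation is NOT dimensionally consistent.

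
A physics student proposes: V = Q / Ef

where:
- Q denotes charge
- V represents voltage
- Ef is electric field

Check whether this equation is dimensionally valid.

No

Q (charge) has dimensions [I T].
V (voltage) has dimensions [I^-1 L^2 M T^-3].
Ef (electric field) has dimensions [I^-1 L M T^-3].

Left side: [I^-1 L^2 M T^-3]
Right side: [I^2 L^-1 M^-1 T^4]

The two sides have different dimensions, so the equation is NOT dimensionally consistent.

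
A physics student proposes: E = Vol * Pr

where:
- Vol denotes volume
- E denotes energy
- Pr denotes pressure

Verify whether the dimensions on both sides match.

Yes

Vol (volume) has dimensions [L^3].
E (energy) has dimensions [L^2 M T^-2].
Pr (pressure) has dimensions [L^-1 M T^-2].

Left side: [L^2 M T^-2]
Right side: [L^2 M T^-2]

Both sides have the same dimensions, so the equation is dimensionally consistent.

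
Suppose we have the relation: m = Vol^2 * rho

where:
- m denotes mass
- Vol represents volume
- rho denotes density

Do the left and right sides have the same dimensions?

No

m (mass) has dimensions [M].
Vol (volume) has dimensions [L^3].
rho (density) has dimensions [L^-3 M].

Left side: [M]
Right side: [L^3 M]

The two sides have different dimensions, so the equation is NOT dimensionally consistent.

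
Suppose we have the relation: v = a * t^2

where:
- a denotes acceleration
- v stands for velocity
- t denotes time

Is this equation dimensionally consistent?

No

a (acceleration) has dimensions [L T^-2].
v (velocity) has dimensions [L T^-1].
t (time) has dimensions [T].

Left side: [L T^-1]
Right side: [L]

The two sides have different dimensions, so the equation is NOT dimensionally consistent.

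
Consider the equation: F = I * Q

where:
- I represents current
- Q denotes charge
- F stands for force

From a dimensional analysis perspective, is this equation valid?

No

I (current) has dimensions [I].
Q (charge) has dimensions [I T].
F (force) has dimensions [L M T^-2].

Left side: [L M T^-2]
Right side: [I^2 T]

The two sides have different dimensions, so the equation is NOT dimensionally consistent.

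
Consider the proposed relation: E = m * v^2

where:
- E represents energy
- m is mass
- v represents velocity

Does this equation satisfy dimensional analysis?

Yes

E (energy) has dimensions [L^2 M T^-2].
m (mass) has dimensions [M].
v (velocity) has dimensions [L T^-1].

Left side: [L^2 M T^-2]
Right side: [L^2 M T^-2]

Both sides have the same dimensions, so the equation is dimensionally consistent.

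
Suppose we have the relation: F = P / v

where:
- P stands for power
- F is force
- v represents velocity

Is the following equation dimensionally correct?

Yes

P (power) has dimensions [L^2 M T^-3].
F (force) has dimensions [L M T^-2].
v (velocity) has dimensions [L T^-1].

Left side: [L M T^-2]
Right side: [L M T^-2]

Both sides have the same dimensions, so the equation is dimensionally consistent.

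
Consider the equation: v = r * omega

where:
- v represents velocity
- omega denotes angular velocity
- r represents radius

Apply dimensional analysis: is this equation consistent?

Yes

v (velocity) has dimensions [L T^-1].
omega (angular velocity) has dimensions [T^-1].
r (radius) has dimensions [L].

Left side: [L T^-1]
Right side: [L T^-1]

Both sides have the same dimensions, so the equation is dimensionally consistent.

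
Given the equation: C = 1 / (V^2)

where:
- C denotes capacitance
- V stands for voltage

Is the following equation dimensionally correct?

No

C (capacitance) has dimensions [I^2 L^-2 M^-1 T^4].
V (voltage) has dimensions [I^-1 L^2 M T^-3].

Left side: [I^2 L^-2 M^-1 T^4]
Right side: [I^2 L^-4 M^-2 T^6]

The two sides have different dimensions, so the equation is NOT dimensionally consistent.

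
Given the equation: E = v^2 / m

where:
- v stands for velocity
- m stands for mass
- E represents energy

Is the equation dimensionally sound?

No

v (velocity) has dimensions [L T^-1].
m (mass) has dimensions [M].
E (energy) has dimensions [L^2 M T^-2].

Left side: [L^2 M T^-2]
Right side: [L^2 M^-1 T^-2]

The two sides have different dimensions, so the equation is NOT dimensionally consistent.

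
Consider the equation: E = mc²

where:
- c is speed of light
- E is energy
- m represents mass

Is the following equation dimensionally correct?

Yes

c (speed of light) has dimensions [L T^-1].
E (energy) has dimensions [L^2 M T^-2].
m (mass) has dimensions [M].

Left side: [L^2 M T^-2]
Right side: [L^2 M T^-2]

Both sides have the same dimensions, so the equation is dimensionally consistent.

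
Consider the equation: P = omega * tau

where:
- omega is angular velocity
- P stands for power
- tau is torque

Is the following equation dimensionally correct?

Yes

omega (angular velocity) has dimensions [T^-1].
P (power) has dimensions [L^2 M T^-3].
tau (torque) has dimensions [L^2 M T^-2].

Left side: [L^2 M T^-3]
Right side: [L^2 M T^-3]

Both sides have the same dimensions, so the equation is dimensionally consistent.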